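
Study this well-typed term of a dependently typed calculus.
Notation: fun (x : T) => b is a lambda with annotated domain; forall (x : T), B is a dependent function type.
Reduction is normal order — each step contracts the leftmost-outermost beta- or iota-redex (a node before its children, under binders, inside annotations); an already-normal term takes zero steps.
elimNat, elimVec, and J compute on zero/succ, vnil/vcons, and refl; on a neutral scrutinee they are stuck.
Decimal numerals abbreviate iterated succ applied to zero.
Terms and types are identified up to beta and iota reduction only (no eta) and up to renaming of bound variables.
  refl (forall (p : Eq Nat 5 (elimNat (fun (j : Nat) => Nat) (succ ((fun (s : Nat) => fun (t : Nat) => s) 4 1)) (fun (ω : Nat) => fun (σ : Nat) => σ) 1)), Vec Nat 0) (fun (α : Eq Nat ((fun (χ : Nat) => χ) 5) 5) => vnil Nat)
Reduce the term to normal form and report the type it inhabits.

resulting normal form:
  refl (forall (p : Eq Nat 5 5), Vec Nat 0) (fun (j : Eq Nat 5 5) => vnil Nat)
inferred type:
  Eq (forall (p : Eq Nat 5 5), Vec Nat 0) (fun (j : Eq Nat 5 5) => vnil Nat) (fun (s : Eq Nat 5 5) => vnil Nat)
observation: reduction starts at an elimNat iota-redex, and 7 normal-order steps reach the normal form.


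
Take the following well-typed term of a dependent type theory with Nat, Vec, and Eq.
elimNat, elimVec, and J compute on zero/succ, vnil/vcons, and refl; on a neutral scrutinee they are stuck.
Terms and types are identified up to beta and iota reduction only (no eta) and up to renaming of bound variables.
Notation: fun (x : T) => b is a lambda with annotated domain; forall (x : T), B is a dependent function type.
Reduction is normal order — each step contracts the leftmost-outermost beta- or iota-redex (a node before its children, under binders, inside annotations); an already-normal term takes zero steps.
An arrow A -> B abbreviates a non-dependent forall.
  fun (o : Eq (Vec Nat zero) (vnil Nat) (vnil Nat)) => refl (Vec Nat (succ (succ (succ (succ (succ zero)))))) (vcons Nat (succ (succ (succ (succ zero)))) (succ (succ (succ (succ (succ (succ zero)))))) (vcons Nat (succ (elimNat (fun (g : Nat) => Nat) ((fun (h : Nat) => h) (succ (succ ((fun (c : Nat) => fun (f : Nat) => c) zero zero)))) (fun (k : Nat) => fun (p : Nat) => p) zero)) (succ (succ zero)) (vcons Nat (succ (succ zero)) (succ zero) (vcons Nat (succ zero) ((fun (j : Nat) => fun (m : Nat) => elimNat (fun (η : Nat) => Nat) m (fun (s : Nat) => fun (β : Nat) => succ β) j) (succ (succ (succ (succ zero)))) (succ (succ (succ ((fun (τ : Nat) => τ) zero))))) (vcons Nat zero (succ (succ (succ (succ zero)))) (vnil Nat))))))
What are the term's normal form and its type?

normal form:
  fun (o : Eq (Vec Nat zero) (vnil Nat) (vnil Nat)) => refl (Vec Nat (succ (succ (succ (succ (succ zero)))))) (vcons Nat (succ (succ (succ (succ zero)))) (succ (succ (succ (succ (succ (succ zero)))))) (vcons Nat (succ (succ (succ zero))) (succ (succ zero)) (vcons Nat (succ (succ zero)) (succ zero) (vcons Nat (succ zero) (succ (succ (succ (succ (succ (succ (succ zero))))))) (vcons Nat zero (succ (succ (succ (succ zero)))) (vnil Nat))))))
the term's type:
  Eq (Vec Nat zero) (vnil Nat) (vnil Nat) -> Eq (Vec Nat (succ (succ (succ (succ (succ zero)))))) (vcons Nat (succ (succ (succ (succ zero)))) (succ (succ (succ (succ (succ (succ zero)))))) (vcons Nat (succ (succ (succ zero))) (succ (succ zero)) (vcons Nat (succ (succ zero)) (succ zero) (vcons Nat (succ zero) (succ (succ (succ (succ (succ (succ (succ zero))))))) (vcons Nat zero (succ (succ (succ (succ zero)))) (vnil Nat)))))) (vcons Nat (succ (succ (succ (succ zero)))) (succ (succ (succ (succ (succ (succ zero)))))) (vcons Nat (succ (succ (succ zero))) (succ (succ zero)) (vcons Nat (succ (succ zero)) (succ zero) (vcons Nat (succ zero) (succ (succ (succ (succ (succ (succ (succ zero))))))) (vcons Nat zero (succ (succ (succ (succ zero)))) (vnil Nat))))))


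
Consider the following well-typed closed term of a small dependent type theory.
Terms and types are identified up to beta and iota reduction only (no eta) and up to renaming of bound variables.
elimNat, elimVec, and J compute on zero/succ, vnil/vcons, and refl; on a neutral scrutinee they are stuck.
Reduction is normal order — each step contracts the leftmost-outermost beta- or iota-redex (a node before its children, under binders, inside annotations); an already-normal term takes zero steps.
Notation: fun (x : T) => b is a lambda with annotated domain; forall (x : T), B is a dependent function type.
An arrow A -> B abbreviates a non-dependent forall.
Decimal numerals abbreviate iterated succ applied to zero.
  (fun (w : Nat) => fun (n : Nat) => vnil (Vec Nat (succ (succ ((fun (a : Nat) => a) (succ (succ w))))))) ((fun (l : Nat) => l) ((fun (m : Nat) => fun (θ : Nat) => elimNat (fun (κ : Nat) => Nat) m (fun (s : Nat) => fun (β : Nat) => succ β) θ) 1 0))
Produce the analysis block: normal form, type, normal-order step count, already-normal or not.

reduced normal form:
  fun (w : Nat) => vnil (Vec Nat 5)
the term's type:
  Nat -> Vec (Vec Nat 5) 0
steps to reach normal form (normal order): 6
already normal: no
first contracted redex: a beta-redex


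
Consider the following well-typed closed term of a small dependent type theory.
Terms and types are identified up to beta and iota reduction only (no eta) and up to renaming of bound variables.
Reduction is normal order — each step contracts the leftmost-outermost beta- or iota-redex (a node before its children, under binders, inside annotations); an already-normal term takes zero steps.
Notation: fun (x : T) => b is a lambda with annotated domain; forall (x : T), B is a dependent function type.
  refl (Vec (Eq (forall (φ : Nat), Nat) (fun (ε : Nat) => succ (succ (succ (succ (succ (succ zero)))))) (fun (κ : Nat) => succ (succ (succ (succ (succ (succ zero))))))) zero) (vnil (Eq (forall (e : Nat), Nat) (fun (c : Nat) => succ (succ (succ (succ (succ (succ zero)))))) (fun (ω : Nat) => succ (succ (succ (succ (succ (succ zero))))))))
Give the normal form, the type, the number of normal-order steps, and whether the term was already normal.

normal form:
  refl (Vec (Eq (forall (φ : Nat), Nat) (fun (ε : Nat) => succ (succ (succ (succ (succ (succ zero)))))) (fun (κ : Nat) => succ (succ (succ (succ (succ (succ zero))))))) zero) (vnil (Eq (forall (e : Nat), Nat) (fun (c : Nat) => succ (succ (succ (succ (succ (succ zero)))))) (fun (ω : Nat) => succ (succ (succ (succ (succ (succ zero))))))))
type:
  Eq (Vec (Eq (forall (φ : Nat), Nat) (fun (ε : Nat) => succ (succ (succ (succ (succ (succ zero)))))) (fun (κ : Nat) => succ (succ (succ (succ (succ (succ zero))))))) zero) (vnil (Eq (forall (e : Nat), Nat) (fun (c : Nat) => succ (succ (succ (succ (succ (succ zero)))))) (fun (ω : Nat) => succ (succ (succ (succ (succ (succ zero)))))))) (vnil (Eq (forall (v : Nat), Nat) (fun (χ : Nat) => succ (succ (succ (succ (succ (succ zero)))))) (fun (α : Nat) => succ (succ (succ (succ (succ (succ zero))))))))
steps to reach normal form (normal order): 0
started in normal form: yes


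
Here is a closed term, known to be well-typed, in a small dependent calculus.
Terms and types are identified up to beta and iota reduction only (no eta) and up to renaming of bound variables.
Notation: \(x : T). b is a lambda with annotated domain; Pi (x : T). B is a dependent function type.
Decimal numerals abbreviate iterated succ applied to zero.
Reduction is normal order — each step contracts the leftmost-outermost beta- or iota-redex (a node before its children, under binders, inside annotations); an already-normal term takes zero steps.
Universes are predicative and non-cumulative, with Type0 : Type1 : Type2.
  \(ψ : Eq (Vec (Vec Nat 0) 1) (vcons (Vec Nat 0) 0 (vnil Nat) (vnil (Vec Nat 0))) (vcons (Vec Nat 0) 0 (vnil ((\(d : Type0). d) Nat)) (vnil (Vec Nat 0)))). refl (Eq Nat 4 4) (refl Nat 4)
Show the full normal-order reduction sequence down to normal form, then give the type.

reduction (normal order):
  \(ψ : Eq (Vec (Vec Nat 0) 1) (vcons (Vec Nat 0) 0 (vnil Nat) (vnil (Vec Nat 0))) (vcons (Vec Nat 0) 0 (vnil ((\(d : Type0). d) Nat)) (vnil (Vec Nat 0)))). refl (Eq Nat 4 4) (refl Nat 4)
  ~> \(ψ : Eq (Vec (Vec Nat 0) 1) (vcons (Vec Nat 0) 0 (vnil Nat) (vnil (Vec Nat 0))) (vcons (Vec Nat 0) 0 (vnil Nat) (vnil (Vec Nat 0)))). refl (Eq Nat 4 4) (refl Nat 4)
type:
  Pi (ψ : Eq (Vec (Vec Nat 0) 1) (vcons (Vec Nat 0) 0 (vnil Nat) (vnil (Vec Nat 0))) (vcons (Vec Nat 0) 0 (vnil Nat) (vnil (Vec Nat 0)))). Eq (Eq Nat 4 4) (refl Nat 4) (refl Nat 4)


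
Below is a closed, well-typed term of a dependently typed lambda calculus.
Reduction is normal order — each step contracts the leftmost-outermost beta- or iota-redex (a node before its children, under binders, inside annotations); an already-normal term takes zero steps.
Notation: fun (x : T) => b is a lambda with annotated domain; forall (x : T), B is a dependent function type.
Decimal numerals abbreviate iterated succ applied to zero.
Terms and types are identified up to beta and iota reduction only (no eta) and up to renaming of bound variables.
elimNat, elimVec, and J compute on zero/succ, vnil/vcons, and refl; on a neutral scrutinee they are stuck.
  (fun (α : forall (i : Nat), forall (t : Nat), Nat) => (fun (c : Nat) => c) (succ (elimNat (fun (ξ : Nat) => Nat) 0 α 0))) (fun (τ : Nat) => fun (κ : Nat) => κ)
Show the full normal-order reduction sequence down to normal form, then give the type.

reduction (normal order):
  (fun (α : forall (i : Nat), forall (t : Nat), Nat) => (fun (c : Nat) => c) (succ (elimNat (fun (ξ : Nat) => Nat) 0 α 0))) (fun (τ : Nat) => fun (κ : Nat) => κ)
  ~> (fun (α : Nat) => α) (succ (elimNat (fun (i : Nat) => Nat) 0 (fun (t : Nat) => fun (c : Nat) => c) 0))
  ~> succ (elimNat (fun (α : Nat) => Nat) 0 (fun (i : Nat) => fun (t : Nat) => t) 0)
  ~> 1
the term's type:
  Nat


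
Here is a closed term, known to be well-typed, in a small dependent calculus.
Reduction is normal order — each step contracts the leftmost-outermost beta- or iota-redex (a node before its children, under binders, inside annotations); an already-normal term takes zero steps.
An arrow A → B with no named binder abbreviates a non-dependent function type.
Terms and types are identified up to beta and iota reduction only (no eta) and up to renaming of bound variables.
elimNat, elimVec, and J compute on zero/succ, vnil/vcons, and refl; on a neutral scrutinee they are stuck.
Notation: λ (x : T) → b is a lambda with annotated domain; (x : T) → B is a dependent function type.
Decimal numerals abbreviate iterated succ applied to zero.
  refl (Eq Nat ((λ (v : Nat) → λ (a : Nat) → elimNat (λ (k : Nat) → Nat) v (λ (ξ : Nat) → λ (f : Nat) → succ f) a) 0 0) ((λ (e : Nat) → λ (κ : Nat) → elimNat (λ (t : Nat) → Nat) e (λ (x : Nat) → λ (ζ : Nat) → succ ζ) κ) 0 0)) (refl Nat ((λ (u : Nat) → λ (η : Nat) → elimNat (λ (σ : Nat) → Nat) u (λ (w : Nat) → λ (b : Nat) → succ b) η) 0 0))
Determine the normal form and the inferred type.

reduced normal form:
  refl (Eq Nat 0 0) (refl Nat 0)
type:
  Eq (Eq Nat 0 0) (refl Nat 0) (refl Nat 0)


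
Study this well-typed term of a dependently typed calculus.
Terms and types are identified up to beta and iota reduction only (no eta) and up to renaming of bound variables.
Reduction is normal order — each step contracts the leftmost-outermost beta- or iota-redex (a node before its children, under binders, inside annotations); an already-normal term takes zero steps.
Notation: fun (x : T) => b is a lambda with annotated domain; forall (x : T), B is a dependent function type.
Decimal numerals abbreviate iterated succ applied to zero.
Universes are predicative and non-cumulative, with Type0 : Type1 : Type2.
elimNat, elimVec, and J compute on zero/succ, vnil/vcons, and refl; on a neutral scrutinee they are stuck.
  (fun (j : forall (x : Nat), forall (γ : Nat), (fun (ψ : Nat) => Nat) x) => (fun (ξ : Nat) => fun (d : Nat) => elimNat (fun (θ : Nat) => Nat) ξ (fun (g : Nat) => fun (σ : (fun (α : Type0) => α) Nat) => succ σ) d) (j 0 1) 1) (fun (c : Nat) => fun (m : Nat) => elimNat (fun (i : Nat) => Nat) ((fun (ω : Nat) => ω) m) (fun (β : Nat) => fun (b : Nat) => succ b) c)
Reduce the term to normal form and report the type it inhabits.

reduced normal form:
  2
inferred type:
  Nat
observation: reduction starts at a beta-redex, and 11 normal-order steps reach the normal form.


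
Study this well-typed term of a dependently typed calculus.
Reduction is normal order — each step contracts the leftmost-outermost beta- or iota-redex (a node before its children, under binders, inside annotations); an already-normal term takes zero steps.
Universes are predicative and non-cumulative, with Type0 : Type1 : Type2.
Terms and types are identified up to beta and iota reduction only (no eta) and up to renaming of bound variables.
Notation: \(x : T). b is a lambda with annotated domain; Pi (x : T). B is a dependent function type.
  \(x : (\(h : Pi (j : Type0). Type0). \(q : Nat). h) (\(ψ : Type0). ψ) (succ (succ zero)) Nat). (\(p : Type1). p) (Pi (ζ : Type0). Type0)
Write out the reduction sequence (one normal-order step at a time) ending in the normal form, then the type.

reduction (normal order):
  \(x : (\(h : Pi (j : Type0). Type0). \(q : Nat). h) (\(ψ : Type0). ψ) (succ (succ zero)) Nat). (\(p : Type1). p) (Pi (ζ : Type0). Type0)
  ~> \(x : (\(h : Nat). \(j : Type0). j) (succ (succ zero)) Nat). (\(q : Type1). q) (Pi (ψ : Type0). Type0)
  ~> \(x : (\(h : Type0). h) Nat). (\(j : Type1). j) (Pi (q : Type0). Type0)
  ~> \(x : Nat). (\(h : Type1). h) (Pi (j : Type0). Type0)
  ~> \(x : Nat). Pi (h : Type0). Type0
the term's type:
  Pi (x : Nat). Type1


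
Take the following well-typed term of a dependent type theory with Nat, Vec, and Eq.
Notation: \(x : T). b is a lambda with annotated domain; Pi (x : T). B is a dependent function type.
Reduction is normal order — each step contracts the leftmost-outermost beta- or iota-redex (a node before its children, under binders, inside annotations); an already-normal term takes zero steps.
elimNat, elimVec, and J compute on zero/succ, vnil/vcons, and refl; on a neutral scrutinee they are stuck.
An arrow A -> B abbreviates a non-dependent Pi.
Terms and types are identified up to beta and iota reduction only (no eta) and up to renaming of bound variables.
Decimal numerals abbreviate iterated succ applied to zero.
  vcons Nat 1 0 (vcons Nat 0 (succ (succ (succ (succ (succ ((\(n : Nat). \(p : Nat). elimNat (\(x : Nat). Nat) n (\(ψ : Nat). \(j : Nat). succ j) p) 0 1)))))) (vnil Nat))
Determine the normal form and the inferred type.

normal form:
  vcons Nat 1 0 (vcons Nat 0 6 (vnil Nat))
type:
  Vec Nat 2


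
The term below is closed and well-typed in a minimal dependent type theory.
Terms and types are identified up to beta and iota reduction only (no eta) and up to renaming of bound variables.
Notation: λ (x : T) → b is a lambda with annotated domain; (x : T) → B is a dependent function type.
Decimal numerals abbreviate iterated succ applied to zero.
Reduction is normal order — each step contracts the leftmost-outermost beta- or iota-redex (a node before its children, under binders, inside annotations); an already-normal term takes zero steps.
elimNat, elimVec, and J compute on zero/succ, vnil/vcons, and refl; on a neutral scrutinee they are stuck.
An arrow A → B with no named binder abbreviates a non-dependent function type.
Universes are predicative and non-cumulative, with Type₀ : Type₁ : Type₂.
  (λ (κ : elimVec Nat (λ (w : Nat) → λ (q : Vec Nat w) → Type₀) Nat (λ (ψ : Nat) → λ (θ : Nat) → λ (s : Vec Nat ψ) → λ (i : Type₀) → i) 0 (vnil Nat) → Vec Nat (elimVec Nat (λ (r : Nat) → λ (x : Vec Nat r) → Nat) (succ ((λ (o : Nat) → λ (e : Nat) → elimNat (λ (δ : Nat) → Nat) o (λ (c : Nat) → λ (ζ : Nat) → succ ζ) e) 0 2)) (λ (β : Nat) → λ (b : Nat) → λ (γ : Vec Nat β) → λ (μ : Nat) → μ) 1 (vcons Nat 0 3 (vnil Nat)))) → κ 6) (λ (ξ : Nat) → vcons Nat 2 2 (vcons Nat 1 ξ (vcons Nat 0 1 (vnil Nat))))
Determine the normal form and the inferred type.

normal form:
  vcons Nat 2 2 (vcons Nat 1 6 (vcons Nat 0 1 (vnil Nat)))
the term's type:
  Vec Nat 3
observation: normalization takes exactly 2 steps under the normal-order strategy.


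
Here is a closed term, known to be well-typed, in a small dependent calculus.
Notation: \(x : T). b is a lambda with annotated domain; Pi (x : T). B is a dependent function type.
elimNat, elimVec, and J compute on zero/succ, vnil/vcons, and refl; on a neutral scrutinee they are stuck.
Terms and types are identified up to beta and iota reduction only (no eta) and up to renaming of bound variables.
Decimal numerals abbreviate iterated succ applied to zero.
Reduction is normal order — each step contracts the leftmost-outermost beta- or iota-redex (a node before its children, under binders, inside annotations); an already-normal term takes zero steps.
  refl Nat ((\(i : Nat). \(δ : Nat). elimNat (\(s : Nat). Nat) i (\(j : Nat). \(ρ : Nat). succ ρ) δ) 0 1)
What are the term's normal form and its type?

resulting normal form:
  refl Nat 1
type:
  Eq Nat 1 1
observation: normalization takes exactly 6 steps under the normal-order strategy.


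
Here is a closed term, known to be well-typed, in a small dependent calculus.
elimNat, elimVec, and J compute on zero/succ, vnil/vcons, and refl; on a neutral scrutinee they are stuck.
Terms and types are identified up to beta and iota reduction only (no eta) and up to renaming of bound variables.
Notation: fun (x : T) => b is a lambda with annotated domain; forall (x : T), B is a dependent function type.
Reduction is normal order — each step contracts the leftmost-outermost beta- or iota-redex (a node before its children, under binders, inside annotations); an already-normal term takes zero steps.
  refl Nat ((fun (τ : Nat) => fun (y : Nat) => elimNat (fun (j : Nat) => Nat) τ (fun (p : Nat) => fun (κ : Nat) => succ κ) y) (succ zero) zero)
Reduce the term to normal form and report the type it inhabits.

resulting normal form:
  refl Nat (succ zero)
type:
  Eq Nat (succ zero) (succ zero)


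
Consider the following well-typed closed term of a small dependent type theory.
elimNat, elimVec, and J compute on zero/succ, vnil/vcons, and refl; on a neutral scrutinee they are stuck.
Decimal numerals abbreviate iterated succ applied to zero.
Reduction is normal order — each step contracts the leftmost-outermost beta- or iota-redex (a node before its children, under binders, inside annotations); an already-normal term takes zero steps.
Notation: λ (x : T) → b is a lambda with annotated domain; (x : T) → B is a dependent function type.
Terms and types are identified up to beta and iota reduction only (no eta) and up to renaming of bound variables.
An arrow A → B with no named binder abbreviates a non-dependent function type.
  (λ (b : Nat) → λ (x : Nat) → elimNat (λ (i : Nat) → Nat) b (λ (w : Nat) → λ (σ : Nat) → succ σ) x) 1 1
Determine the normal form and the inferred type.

reduced normal form:
  2
the term's type:
  Nat
observation: 6 normal-order steps separate the term from its normal form.


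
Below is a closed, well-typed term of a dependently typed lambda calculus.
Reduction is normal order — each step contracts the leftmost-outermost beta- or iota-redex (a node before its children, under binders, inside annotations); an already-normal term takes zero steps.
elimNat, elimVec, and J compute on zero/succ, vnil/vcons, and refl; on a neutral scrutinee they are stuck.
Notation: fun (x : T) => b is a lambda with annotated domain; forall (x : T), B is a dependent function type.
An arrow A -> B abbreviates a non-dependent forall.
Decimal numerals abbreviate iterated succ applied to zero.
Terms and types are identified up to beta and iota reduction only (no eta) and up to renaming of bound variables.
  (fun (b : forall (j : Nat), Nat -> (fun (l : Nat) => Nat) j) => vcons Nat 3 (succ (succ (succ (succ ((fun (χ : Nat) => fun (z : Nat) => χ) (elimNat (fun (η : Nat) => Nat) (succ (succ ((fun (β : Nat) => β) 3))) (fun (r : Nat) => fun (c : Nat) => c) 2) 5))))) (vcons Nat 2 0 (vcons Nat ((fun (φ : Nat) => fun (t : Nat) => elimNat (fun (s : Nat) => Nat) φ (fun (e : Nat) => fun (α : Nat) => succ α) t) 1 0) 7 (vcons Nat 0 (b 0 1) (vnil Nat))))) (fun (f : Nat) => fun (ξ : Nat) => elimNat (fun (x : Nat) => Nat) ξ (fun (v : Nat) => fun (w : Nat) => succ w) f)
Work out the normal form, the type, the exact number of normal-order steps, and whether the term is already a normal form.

reduced normal form:
  vcons Nat 3 9 (vcons Nat 2 0 (vcons Nat 1 7 (vcons Nat 0 1 (vnil Nat))))
the term's type:
  Vec Nat 4
normal-order step count: 17
started in normal form: no
first redex: a beta-redex


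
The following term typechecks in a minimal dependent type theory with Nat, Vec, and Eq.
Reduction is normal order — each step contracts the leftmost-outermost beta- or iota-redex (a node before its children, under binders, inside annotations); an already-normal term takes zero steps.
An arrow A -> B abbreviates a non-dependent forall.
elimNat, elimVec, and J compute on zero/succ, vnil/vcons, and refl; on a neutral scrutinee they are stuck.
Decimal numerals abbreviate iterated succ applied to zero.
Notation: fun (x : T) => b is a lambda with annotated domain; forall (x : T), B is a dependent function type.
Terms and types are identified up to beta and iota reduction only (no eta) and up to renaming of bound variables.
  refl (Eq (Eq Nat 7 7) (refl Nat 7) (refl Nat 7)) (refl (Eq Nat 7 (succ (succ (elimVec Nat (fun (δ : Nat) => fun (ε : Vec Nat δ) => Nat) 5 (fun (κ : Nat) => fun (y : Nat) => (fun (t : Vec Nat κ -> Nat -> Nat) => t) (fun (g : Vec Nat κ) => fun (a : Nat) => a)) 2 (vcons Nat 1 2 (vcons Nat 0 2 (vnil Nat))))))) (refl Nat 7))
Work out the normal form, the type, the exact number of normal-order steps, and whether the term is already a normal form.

reduced normal form:
  refl (Eq (Eq Nat 7 7) (refl Nat 7) (refl Nat 7)) (refl (Eq Nat 7 7) (refl Nat 7))
type:
  Eq (Eq (Eq Nat 7 7) (refl Nat 7) (refl Nat 7)) (refl (Eq Nat 7 7) (refl Nat 7)) (refl (Eq Nat 7 7) (refl Nat 7))
reduction steps (normal order): 13
already normal: no
first redex: an elimVec iota-redex


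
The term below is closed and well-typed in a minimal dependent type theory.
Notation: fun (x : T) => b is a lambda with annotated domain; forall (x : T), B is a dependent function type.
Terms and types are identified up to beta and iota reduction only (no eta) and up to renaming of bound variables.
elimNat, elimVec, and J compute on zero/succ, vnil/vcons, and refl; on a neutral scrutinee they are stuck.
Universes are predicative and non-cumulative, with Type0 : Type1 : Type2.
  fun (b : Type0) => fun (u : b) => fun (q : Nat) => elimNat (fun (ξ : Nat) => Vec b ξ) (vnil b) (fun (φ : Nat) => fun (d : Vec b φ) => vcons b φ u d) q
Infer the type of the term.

the term's type:
  forall (b : Type0), forall (u : b), forall (q : Nat), Vec b q


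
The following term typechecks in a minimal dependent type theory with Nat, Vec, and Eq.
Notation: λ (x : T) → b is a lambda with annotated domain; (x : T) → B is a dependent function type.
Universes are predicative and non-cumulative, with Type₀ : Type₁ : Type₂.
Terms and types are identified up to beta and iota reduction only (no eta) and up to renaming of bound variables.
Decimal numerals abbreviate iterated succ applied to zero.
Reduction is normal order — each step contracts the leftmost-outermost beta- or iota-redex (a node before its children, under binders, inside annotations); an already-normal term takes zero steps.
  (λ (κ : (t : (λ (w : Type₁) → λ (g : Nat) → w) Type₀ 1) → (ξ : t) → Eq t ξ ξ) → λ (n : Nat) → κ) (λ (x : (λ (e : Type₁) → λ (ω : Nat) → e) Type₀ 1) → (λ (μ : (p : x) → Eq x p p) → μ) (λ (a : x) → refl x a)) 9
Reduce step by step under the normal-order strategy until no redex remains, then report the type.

reduction (normal order):
  (λ (κ : (t : (λ (w : Type₁) → λ (g : Nat) → w) Type₀ 1) → (ξ : t) → Eq t ξ ξ) → λ (n : Nat) → κ) (λ (x : (λ (e : Type₁) → λ (ω : Nat) → e) Type₀ 1) → (λ (μ : (p : x) → Eq x p p) → μ) (λ (a : x) → refl x a)) 9
  ~> (λ (κ : Nat) → λ (t : (λ (w : Type₁) → λ (g : Nat) → w) Type₀ 1) → (λ (ξ : (n : t) → Eq t n n) → ξ) (λ (x : t) → refl t x)) 9
  ~> λ (κ : (λ (t : Type₁) → λ (w : Nat) → t) Type₀ 1) → (λ (g : (ξ : κ) → Eq κ ξ ξ) → g) (λ (n : κ) → refl κ n)
  ~> λ (κ : (λ (t : Nat) → Type₀) 1) → (λ (w : (g : κ) → Eq κ g g) → w) (λ (ξ : κ) → refl κ ξ)
  ~> λ (κ : Type₀) → (λ (t : (w : κ) → Eq κ w w) → t) (λ (g : κ) → refl κ g)
  ~> λ (κ : Type₀) → λ (t : κ) → refl κ t
type:
  (κ : Type₀) → (t : κ) → Eq κ t t


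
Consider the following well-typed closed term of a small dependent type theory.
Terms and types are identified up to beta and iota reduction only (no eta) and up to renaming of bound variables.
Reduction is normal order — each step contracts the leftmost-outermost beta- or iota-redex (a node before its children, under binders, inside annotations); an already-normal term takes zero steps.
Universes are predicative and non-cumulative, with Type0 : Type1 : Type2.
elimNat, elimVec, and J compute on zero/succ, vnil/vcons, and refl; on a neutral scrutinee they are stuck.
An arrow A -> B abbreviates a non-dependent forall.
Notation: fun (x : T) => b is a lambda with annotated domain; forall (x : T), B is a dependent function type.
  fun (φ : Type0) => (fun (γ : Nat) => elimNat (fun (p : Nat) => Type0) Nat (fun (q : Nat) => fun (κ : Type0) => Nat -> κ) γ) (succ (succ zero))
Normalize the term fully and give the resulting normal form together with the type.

normal form:
  fun (φ : Type0) => Nat -> Nat -> Nat
type:
  Type0 -> Type0
observation: contracting a beta-redex first, the term normalizes in 8 steps.


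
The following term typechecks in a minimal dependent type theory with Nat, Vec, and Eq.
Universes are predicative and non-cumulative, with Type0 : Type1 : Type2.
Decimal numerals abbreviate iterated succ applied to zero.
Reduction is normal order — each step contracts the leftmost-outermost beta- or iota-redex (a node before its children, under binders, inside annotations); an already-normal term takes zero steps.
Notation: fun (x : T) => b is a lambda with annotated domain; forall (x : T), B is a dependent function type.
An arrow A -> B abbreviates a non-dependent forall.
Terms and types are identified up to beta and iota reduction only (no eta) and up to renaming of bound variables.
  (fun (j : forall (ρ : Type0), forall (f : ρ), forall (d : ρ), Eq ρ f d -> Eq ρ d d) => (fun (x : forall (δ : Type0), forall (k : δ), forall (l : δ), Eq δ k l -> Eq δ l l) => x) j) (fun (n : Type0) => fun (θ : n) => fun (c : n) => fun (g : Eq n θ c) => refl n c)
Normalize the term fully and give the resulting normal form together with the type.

resulting normal form:
  fun (j : Type0) => fun (ρ : j) => fun (f : j) => fun (d : Eq j ρ f) => refl j f
inferred type:
  forall (j : Type0), forall (ρ : j), forall (f : j), Eq j ρ f -> Eq j f f
observation: contracting a beta-redex first, the term normalizes in 2 steps.


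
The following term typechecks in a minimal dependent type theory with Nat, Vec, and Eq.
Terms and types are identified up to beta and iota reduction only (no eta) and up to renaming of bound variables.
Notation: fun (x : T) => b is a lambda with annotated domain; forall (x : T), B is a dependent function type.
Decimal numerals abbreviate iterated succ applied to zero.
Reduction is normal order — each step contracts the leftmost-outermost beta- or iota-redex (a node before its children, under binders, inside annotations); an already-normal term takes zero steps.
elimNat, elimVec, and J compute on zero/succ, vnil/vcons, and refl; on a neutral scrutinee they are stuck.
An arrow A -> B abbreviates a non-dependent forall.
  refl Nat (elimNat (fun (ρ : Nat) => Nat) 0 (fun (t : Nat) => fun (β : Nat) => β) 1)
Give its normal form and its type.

normal form:
  refl Nat 0
inferred type:
  Eq Nat 0 0
observation: the term reaches its normal form after 4 normal-order steps.


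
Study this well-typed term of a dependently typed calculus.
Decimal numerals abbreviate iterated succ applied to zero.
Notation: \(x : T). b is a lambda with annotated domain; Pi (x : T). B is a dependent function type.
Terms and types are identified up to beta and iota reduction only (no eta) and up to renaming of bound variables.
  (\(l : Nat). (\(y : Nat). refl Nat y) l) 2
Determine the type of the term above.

inferred type:
  Eq Nat 2 2


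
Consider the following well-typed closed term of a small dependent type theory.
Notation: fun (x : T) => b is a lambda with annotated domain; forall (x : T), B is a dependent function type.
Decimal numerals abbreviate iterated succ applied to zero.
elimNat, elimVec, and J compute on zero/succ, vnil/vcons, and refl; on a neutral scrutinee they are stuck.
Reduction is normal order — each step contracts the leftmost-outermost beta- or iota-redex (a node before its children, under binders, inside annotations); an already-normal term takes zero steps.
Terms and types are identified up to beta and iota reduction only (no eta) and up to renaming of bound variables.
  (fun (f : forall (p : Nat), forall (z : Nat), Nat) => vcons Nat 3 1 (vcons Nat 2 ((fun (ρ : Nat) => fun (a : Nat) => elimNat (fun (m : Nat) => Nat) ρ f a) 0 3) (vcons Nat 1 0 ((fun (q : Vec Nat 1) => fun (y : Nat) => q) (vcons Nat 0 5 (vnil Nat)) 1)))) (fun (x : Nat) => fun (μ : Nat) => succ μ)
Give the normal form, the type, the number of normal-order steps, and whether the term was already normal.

reduced normal form:
  vcons Nat 3 1 (vcons Nat 2 3 (vcons Nat 1 0 (vcons Nat 0 5 (vnil Nat))))
inferred type:
  Vec Nat 4
normal-order step count: 15
started in normal form: no
first contracted redex: a beta-redex


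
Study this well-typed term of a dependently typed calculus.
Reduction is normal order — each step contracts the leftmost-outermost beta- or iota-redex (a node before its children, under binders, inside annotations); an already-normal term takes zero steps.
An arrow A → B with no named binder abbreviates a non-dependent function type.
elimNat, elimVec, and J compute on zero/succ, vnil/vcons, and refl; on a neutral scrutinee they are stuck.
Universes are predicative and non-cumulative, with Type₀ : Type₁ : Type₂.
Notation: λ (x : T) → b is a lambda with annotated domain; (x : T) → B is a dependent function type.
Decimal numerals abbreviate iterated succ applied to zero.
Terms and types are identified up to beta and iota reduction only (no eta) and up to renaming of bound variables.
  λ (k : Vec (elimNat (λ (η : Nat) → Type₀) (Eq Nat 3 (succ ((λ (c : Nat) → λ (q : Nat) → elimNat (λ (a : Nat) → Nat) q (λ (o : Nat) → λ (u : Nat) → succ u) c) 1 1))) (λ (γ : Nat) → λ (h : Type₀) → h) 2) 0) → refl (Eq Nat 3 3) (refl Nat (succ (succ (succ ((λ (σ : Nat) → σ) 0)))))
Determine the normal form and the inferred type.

reduced normal form:
  λ (k : Vec (Eq Nat 3 3) 0) → refl (Eq Nat 3 3) (refl Nat 3)
inferred type:
  Vec (Eq Nat 3 3) 0 → Eq (Eq Nat 3 3) (refl Nat 3) (refl Nat 3)


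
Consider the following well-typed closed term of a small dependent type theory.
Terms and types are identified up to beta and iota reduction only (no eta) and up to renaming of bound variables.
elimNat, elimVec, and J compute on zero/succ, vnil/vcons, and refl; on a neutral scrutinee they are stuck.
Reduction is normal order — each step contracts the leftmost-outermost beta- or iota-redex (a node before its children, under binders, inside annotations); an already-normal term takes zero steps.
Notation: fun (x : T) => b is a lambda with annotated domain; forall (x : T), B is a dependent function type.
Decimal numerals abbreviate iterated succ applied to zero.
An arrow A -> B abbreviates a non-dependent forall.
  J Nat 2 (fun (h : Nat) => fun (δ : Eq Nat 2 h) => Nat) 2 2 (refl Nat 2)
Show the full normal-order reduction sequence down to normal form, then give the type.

reduction (normal order):
  J Nat 2 (fun (h : Nat) => fun (δ : Eq Nat 2 h) => Nat) 2 2 (refl Nat 2)
  ~> 2
inferred type:
  Nat


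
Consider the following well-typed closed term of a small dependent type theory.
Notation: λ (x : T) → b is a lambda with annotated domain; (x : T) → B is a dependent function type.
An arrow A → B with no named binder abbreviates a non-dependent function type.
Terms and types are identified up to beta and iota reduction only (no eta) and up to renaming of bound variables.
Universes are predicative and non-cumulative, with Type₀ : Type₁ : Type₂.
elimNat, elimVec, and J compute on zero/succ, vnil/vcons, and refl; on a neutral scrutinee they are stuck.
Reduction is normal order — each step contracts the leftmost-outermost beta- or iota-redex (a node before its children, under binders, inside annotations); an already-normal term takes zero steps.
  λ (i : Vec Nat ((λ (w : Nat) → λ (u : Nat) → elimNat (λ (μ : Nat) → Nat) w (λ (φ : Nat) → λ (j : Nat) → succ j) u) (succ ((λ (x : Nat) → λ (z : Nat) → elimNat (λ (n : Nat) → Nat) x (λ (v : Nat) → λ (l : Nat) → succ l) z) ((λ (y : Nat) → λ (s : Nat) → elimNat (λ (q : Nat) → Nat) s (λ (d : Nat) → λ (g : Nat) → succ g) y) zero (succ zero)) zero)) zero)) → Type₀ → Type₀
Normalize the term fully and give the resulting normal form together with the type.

normal form:
  λ (i : Vec Nat (succ (succ zero))) → Type₀ → Type₀
inferred type:
  Vec Nat (succ (succ zero)) → Type₁
observation: the leftmost-outermost redex is a beta-redex, and normalization takes 9 steps.


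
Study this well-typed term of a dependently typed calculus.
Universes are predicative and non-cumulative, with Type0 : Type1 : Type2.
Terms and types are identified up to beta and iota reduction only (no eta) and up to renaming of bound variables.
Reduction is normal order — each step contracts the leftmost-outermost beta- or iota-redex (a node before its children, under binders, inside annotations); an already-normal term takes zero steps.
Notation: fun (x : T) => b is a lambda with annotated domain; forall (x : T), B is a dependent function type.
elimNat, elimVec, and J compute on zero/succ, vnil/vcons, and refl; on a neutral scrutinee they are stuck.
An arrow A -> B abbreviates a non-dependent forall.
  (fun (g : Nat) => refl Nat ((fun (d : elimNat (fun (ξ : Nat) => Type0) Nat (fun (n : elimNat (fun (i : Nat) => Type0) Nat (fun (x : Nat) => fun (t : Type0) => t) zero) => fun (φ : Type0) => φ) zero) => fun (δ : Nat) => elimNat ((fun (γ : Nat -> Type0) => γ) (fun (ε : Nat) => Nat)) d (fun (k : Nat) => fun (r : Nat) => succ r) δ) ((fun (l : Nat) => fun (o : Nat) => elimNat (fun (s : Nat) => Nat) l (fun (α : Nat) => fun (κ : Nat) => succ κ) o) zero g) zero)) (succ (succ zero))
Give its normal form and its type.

normal form:
  refl Nat (succ (succ zero))
inferred type:
  Eq Nat (succ (succ zero)) (succ (succ zero))


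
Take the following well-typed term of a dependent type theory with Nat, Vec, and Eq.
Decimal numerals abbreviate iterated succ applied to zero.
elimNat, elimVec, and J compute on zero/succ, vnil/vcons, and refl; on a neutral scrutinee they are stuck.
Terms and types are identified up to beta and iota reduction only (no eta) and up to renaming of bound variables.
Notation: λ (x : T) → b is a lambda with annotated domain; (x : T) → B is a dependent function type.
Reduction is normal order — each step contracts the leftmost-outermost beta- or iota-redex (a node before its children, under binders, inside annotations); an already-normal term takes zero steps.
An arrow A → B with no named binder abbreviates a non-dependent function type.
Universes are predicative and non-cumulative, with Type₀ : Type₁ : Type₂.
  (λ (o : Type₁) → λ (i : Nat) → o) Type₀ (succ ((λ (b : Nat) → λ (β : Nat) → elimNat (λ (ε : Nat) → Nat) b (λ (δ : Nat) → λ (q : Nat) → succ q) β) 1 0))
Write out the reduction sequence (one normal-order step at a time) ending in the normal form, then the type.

reduction (normal order):
  (λ (o : Type₁) → λ (i : Nat) → o) Type₀ (succ ((λ (b : Nat) → λ (β : Nat) → elimNat (λ (ε : Nat) → Nat) b (λ (δ : Nat) → λ (q : Nat) → succ q) β) 1 0))
  ~> (λ (o : Nat) → Type₀) (succ ((λ (i : Nat) → λ (b : Nat) → elimNat (λ (β : Nat) → Nat) i (λ (ε : Nat) → λ (δ : Nat) → succ δ) b) 1 0))
  ~> Type₀
inferred type:
  Type₁


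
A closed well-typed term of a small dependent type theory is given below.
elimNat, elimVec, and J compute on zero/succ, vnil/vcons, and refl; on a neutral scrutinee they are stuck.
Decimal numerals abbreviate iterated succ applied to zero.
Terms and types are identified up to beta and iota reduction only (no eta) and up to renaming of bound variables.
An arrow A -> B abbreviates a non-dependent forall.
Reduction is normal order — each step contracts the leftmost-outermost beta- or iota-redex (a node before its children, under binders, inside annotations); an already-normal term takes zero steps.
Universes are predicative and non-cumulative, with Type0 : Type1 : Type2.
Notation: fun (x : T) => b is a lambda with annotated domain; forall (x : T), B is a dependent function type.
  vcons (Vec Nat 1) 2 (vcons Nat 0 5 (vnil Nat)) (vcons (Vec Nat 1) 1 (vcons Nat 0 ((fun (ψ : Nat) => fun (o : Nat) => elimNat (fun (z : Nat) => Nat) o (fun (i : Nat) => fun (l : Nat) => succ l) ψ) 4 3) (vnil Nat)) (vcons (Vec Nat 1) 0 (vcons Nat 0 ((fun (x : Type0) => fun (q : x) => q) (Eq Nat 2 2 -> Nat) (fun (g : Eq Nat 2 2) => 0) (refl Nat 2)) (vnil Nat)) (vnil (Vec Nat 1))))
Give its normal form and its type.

reduced normal form:
  vcons (Vec Nat 1) 2 (vcons Nat 0 5 (vnil Nat)) (vcons (Vec Nat 1) 1 (vcons Nat 0 7 (vnil Nat)) (vcons (Vec Nat 1) 0 (vcons Nat 0 0 (vnil Nat)) (vnil (Vec Nat 1))))
type:
  Vec (Vec Nat 1) 3


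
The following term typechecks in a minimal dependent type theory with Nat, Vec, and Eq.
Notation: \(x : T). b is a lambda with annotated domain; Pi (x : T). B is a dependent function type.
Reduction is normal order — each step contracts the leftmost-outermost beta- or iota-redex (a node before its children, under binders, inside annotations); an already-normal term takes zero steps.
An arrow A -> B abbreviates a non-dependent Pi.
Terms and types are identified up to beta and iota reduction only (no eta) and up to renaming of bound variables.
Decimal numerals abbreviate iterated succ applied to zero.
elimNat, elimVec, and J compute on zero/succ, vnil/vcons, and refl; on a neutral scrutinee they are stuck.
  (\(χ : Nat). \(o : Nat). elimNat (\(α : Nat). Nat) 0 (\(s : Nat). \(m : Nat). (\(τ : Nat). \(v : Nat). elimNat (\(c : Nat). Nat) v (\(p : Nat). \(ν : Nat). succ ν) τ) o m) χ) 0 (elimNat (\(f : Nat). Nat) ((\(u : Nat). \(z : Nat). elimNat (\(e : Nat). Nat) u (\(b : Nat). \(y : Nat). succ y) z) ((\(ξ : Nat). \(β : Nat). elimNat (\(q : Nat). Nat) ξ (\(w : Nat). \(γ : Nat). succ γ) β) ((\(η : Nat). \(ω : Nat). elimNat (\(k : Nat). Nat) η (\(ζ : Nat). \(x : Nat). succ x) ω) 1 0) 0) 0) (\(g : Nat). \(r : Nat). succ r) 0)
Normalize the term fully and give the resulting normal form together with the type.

reduced normal form:
  0
the term's type:
  Nat
observation: reduction starts at a beta-redex, and 3 normal-order steps reach the normal form.


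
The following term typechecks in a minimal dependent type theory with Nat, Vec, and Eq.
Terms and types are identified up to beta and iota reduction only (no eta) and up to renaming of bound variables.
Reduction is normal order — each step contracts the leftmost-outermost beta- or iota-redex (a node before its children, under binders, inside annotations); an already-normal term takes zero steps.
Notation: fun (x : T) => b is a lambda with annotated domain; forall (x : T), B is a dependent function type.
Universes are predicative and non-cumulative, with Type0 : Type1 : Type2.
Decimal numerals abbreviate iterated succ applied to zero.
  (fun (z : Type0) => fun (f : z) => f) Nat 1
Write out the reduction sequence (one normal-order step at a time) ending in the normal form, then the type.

reduction (normal order):
  (fun (z : Type0) => fun (f : z) => f) Nat 1
  ~> (fun (z : Nat) => z) 1
  ~> 1
type:
  Nat
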